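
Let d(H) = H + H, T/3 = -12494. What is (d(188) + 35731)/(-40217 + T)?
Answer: -36107/77699 ≈ -0.46470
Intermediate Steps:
T = -37482 (T = 3*(-12494) = -37482)
d(H) = 2*H
(d(188) + 35731)/(-40217 + T) = (2*188 + 35731)/(-40217 - 37482) = (376 + 35731)/(-77699) = 36107*(-1/77699) = -36107/77699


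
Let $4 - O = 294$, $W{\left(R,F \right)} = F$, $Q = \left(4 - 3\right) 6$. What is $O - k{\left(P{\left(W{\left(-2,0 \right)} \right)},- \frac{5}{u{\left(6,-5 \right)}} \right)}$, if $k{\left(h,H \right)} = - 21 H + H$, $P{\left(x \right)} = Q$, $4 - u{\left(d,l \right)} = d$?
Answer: $-240$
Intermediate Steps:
$u{\left(d,l \right)} = 4 - d$
$Q = 6$ ($Q = 1 \cdot 6 = 6$)
$P{\left(x \right)} = 6$
$k{\left(h,H \right)} = - 20 H$
$O = -290$ ($O = 4 - 294 = -290$)
$O - k{\left(P{\left(W{\left(-2,0 \right)} \right)},- \frac{5}{u{\left(6,-5 \right)}} \right)} = -290 - - 20 \left(- \frac{5}{4 - 6}\right) = -290 - - 20 \left(- \frac{5}{-2}\right) = -290 - - 20 \left(\left(-5\right) \left(- \frac{1}{2}\right)\right) = -290 - \left(-20\right) \frac{5}{2} = -290 - -50 = -290 + 50 = -240$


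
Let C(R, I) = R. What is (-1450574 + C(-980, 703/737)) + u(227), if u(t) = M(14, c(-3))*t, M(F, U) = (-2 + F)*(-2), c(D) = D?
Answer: -1457002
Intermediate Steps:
M(F, U) = 4 - 2*F
u(t) = -24*t (u(t) = (4 - 2*14)*t = (4 - 28)*t = -24*t)
(-1450574 + C(-980, 703/737)) + u(227) = (-1450574 - 980) - 24*227 = -1451554 - 5448 = -1457002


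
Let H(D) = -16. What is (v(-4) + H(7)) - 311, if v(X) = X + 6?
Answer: -325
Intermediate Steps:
v(X) = 6 + X
(v(-4) + H(7)) - 311 = ((6 - 4) - 16) - 311 = (2 - 16) - 311 = -14 - 311 = -325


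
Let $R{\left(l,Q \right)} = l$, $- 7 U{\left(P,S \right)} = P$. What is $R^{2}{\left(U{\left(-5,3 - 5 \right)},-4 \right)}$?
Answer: $\frac{25}{49} \approx 0.5102$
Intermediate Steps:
$U{\left(P,S \right)} = - \frac{P}{7}$
$R^{2}{\left(U{\left(-5,3 - 5 \right)},-4 \right)} = \left(\left(- \frac{1}{7}\right) \left(-5\right)\right)^{2} = \left(\frac{5}{7}\right)^{2} = \frac{25}{49}$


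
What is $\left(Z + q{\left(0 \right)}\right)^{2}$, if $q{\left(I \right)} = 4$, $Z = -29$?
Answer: $625$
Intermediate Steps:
$\left(Z + q{\left(0 \right)}\right)^{2} = \left(-29 + 4\right)^{2} = \left(-25\right)^{2} = 625$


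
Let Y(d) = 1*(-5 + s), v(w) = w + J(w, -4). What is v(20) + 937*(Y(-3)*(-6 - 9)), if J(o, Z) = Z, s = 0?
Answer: 70291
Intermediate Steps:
v(w) = -4 + w (v(w) = w - 4 = -4 + w)
Y(d) = -5 (Y(d) = 1*(-5 + 0) = 1*(-5) = -5)
v(20) + 937*(Y(-3)*(-6 - 9)) = (-4 + 20) + 937*(-5*(-6 - 9)) = 16 + 937*(-5*(-15)) = 16 + 937*75 = 16 + 70275 = 70291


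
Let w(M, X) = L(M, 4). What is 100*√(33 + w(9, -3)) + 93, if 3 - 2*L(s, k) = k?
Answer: 93 + 50*√130 ≈ 663.09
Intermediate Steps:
L(s, k) = 3/2 - k/2
w(M, X) = -½ (w(M, X) = 3/2 - ½*4 = 3/2 - 2 = -½)
100*√(33 + w(9, -3)) + 93 = 100*√(33 - ½) + 93 = 100*√(65/2) + 93 = 100*(√130/2) + 93 = 50*√130 + 93 = 93 + 50*√130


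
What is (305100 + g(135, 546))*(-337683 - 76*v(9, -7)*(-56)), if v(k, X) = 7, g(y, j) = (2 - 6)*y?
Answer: -93771282960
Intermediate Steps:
g(y, j) = -4*y
(305100 + g(135, 546))*(-337683 - 76*v(9, -7)*(-56)) = (305100 - 4*135)*(-337683 - 76*7*(-56)) = (305100 - 540)*(-337683 - 532*(-56)) = 304560*(-337683 + 29792) = 304560*(-307891) = -93771282960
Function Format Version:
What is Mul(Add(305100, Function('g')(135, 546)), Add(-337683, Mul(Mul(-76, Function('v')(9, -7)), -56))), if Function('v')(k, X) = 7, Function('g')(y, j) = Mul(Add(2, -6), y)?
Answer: -93771282960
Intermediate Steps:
Function('g')(y, j) = Mul(-4, y)
Mul(Add(305100, Function('g')(135, 546)), Add(-337683, Mul(Mul(-76, Function('v')(9, -7)), -56))) = Mul(Add(305100, Mul(-4, 135)), Add(-337683, Mul(Mul(-76, 7), -56))) = Mul(Add(305100, -540), Add(-337683, Mul(-532, -56))) = Mul(304560, Add(-337683, 29792)) = Mul(304560, -307891) = -93771282960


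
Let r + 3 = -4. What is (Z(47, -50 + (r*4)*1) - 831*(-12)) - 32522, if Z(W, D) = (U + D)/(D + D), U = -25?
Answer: -3517697/156 ≈ -22549.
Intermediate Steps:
r = -7 (r = -3 - 4 = -7)
Z(W, D) = (-25 + D)/(2*D) (Z(W, D) = (-25 + D)/(D + D) = (-25 + D)/((2*D)) = (-25 + D)*(1/(2*D)) = (-25 + D)/(2*D))
(Z(47, -50 + (r*4)*1) - 831*(-12)) - 32522 = ((-25 + (-50 - 7*4*1))/(2*(-50 - 7*4*1)) - 831*(-12)) - 32522 = ((-25 + (-50 - 28*1))/(2*(-50 - 28*1)) + 9972) - 32522 = ((-25 + (-50 - 28))/(2*(-50 - 28)) + 9972) - 32522 = ((½)*(-25 - 78)/(-78) + 9972) - 32522 = ((½)*(-1/78)*(-103) + 9972) - 32522 = (103/156 + 9972) - 32522 = 1555735/156 - 32522 = -3517697/156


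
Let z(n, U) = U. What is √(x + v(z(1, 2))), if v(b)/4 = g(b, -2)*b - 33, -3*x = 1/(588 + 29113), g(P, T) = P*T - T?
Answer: I*√1175023091235/89103 ≈ 12.166*I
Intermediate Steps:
g(P, T) = -T + P*T
x = -1/89103 (x = -1/(3*(588 + 29113)) = -⅓/29701 = -⅓*1/29701 = -1/89103 ≈ -1.1223e-5)
v(b) = -132 + 4*b*(2 - 2*b) (v(b) = 4*((-2*(-1 + b))*b - 33) = 4*((2 - 2*b)*b - 33) = 4*(b*(2 - 2*b) - 33) = 4*(-33 + b*(2 - 2*b)) = -132 + 4*b*(2 - 2*b))
√(x + v(z(1, 2))) = √(-1/89103 + (-132 + 8*2*(1 - 1*2))) = √(-1/89103 + (-132 + 8*2*(1 - 2))) = √(-1/89103 + (-132 + 8*2*(-1))) = √(-1/89103 + (-132 - 16)) = √(-1/89103 - 148) = √(-13187245/89103) = I*√1175023091235/89103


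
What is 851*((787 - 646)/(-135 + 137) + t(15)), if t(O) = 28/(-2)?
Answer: 96163/2 ≈ 48082.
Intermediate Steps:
t(O) = -14 (t(O) = 28*(-1/2) = -14)
851*((787 - 646)/(-135 + 137) + t(15)) = 851*((787 - 646)/(-135 + 137) - 14) = 851*(141/2 - 14) = 851*(113/2) = 96163/2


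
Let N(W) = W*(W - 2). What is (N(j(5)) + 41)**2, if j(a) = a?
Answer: 3136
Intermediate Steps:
N(W) = W*(-2 + W)
(N(j(5)) + 41)**2 = (5*(-2 + 5) + 41)**2 = (5*3 + 41)**2 = (15 + 41)**2 = 56**2 = 3136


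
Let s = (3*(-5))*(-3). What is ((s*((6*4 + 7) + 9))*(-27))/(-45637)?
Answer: 48600/45637 ≈ 1.0649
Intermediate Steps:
s = 45 (s = -15*(-3) = 45)
((s*((6*4 + 7) + 9))*(-27))/(-45637) = ((45*((6*4 + 7) + 9))*(-27))/(-45637) = ((45*((24 + 7) + 9))*(-27))*(-1/45637) = ((45*(31 + 9))*(-27))*(-1/45637) = ((45*40)*(-27))*(-1/45637) = (1800*(-27))*(-1/45637) = -48600*(-1/45637) = 48600/45637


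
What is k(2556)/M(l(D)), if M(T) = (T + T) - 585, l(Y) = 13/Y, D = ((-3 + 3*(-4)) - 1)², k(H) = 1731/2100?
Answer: -18464/13101725 ≈ -0.0014093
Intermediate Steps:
k(H) = 577/700 (k(H) = 1731*(1/2100) = 577/700)
D = 256 (D = ((-3 - 12) - 1)² = (-15 - 1)² = (-16)² = 256)
M(T) = -585 + 2*T (M(T) = 2*T - 585 = -585 + 2*T)
k(2556)/M(l(D)) = 577/(700*(-585 + 2*(13/256))) = 577/(700*(-585 + 13/128)) = 577/(700*(-74867/128)) = (577/700)*(-128/74867) = -18464/13101725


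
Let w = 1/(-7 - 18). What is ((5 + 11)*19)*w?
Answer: -304/25 ≈ -12.160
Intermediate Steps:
w = -1/25 (w = 1/(-25) = -1/25 ≈ -0.040000)
((5 + 11)*19)*w = ((5 + 11)*19)*(-1/25) = (16*19)*(-1/25) = 304*(-1/25) = -304/25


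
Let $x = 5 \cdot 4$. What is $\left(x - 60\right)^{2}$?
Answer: $1600$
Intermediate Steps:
$x = 20$
$\left(x - 60\right)^{2} = \left(20 - 60\right)^{2} = \left(-40\right)^{2} = 1600$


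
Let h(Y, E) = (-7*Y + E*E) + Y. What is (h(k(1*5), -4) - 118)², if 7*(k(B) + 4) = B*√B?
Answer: 302616/49 + 4680*√5/7 ≈ 7670.8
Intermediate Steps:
k(B) = -4 + B^(3/2)/7 (k(B) = -4 + (B*√B)/7 = -4 + B^(3/2)/7)
h(Y, E) = E² - 6*Y (h(Y, E) = (-7*Y + E²) + Y = (E² - 7*Y) + Y = E² - 6*Y)
(h(k(1*5), -4) - 118)² = (((-4)² - 6*(-4 + (1*5)^(3/2)/7)) - 118)² = ((16 - 6*(-4 + 5^(3/2)/7)) - 118)² = ((16 - 6*(-4 + (5*√5)/7)) - 118)² = ((16 - 6*(-4 + 5*√5/7)) - 118)² = ((16 + (24 - 30*√5/7)) - 118)² = ((40 - 30*√5/7) - 118)² = (-78 - 30*√5/7)²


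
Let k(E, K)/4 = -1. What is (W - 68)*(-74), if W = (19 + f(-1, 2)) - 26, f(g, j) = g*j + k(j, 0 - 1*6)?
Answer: 5994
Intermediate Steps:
k(E, K) = -4 (k(E, K) = 4*(-1) = -4)
f(g, j) = -4 + g*j (f(g, j) = g*j - 4 = -4 + g*j)
W = -13 (W = (19 + (-4 - 1*2)) - 26 = (19 + (-4 - 2)) - 26 = (19 - 6) - 26 = 13 - 26 = -13)
(W - 68)*(-74) = (-13 - 68)*(-74) = -81*(-74) = 5994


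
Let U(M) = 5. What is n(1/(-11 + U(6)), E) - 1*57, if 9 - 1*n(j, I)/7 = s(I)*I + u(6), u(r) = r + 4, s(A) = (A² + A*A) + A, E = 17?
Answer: -70869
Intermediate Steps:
s(A) = A + 2*A² (s(A) = (A² + A²) + A = 2*A² + A = A + 2*A²)
u(r) = 4 + r
n(j, I) = -7 - 7*I²*(1 + 2*I) (n(j, I) = 63 - 7*((I*(1 + 2*I))*I + (4 + 6)) = 63 - 7*(I²*(1 + 2*I) + 10) = 63 - 7*(10 + I²*(1 + 2*I)) = 63 + (-70 - 7*I²*(1 + 2*I)) = -7 - 7*I²*(1 + 2*I))
n(1/(-11 + U(6)), E) - 1*57 = (-7 + 7*17²*(-1 - 2*17)) - 1*57 = (-7 + 7*289*(-1 - 34)) - 57 = (-7 + 7*289*(-35)) - 57 = (-7 - 70805) - 57 = -70812 - 57 = -70869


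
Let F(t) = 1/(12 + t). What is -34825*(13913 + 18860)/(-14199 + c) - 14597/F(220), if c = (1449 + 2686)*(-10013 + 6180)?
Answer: -53721186405891/15863654 ≈ -3.3864e+6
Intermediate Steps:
c = -15849455 (c = 4135*(-3833) = -15849455)
-34825*(13913 + 18860)/(-14199 + c) - 14597/F(220) = -34825*(13913 + 18860)/(-14199 - 15849455) - 14597/(1/(12 + 220)) = -34825/((-15863654/32773)) - 14597/(1/232) = -34825/((-15863654*1/32773)) - 14597/1/232 = -34825/(-15863654/32773) - 14597*232 = -34825*(-32773/15863654) - 3386504 = 1141319725/15863654 - 3386504 = -53721186405891/15863654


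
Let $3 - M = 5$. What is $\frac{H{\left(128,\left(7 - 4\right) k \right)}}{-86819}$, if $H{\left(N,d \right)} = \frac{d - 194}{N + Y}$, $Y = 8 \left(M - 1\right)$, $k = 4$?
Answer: $\frac{7}{347276} \approx 2.0157 \cdot 10^{-5}$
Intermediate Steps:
$M = -2$ ($M = 3 - 5 = -2$)
$Y = -24$ ($Y = 8 \left(-2 - 1\right) = 8 \left(-3\right) = -24$)
$H{\left(N,d \right)} = \frac{-194 + d}{-24 + N}$ ($H{\left(N,d \right)} = \frac{d - 194}{N - 24} = \frac{-194 + d}{-24 + N}$)
$\frac{H{\left(128,\left(7 - 4\right) k \right)}}{-86819} = \frac{\frac{1}{-24 + 128} \left(-194 + \left(7 - 4\right) 4\right)}{-86819} = \frac{-194 + 3 \cdot 4}{104} \left(- \frac{1}{86819}\right) = \frac{-194 + 12}{104} \left(- \frac{1}{86819}\right) = \frac{1}{104} \left(-182\right) \left(- \frac{1}{86819}\right) = \left(- \frac{7}{4}\right) \left(- \frac{1}{86819}\right) = \frac{7}{347276}$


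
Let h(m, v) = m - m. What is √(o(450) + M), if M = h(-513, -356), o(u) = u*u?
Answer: 450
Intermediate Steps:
o(u) = u²
h(m, v) = 0
M = 0
√(o(450) + M) = √(450² + 0) = √(202500 + 0) = √202500 = 450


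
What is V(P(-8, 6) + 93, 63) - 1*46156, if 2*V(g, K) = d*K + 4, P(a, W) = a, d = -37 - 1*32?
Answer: -96655/2 ≈ -48328.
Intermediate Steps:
d = -69 (d = -37 - 32 = -69)
V(g, K) = 2 - 69*K/2 (V(g, K) = (-69*K + 4)/2 = (4 - 69*K)/2 = 2 - 69*K/2)
V(P(-8, 6) + 93, 63) - 1*46156 = (2 - 69/2*63) - 1*46156 = (2 - 4347/2) - 46156 = -4343/2 - 46156 = -96655/2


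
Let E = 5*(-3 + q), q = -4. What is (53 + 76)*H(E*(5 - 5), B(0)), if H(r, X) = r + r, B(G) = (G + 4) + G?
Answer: 0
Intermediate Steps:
E = -35 (E = 5*(-3 - 4) = 5*(-7) = -35)
B(G) = 4 + 2*G (B(G) = (4 + G) + G = 4 + 2*G)
H(r, X) = 2*r
(53 + 76)*H(E*(5 - 5), B(0)) = (53 + 76)*(2*(-35*(5 - 5))) = 129*(2*(-35*0)) = 129*(2*0) = 129*0 = 0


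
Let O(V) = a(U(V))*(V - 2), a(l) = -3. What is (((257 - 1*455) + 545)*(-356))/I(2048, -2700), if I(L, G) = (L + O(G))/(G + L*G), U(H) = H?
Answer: 341708041800/5077 ≈ 6.7305e+7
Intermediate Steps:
O(V) = 6 - 3*V (O(V) = -3*(V - 2) = -3*(-2 + V) = 6 - 3*V)
I(L, G) = (6 + L - 3*G)/(G + G*L) (I(L, G) = (L + (6 - 3*G))/(G + L*G) = (6 + L - 3*G)/(G + G*L))
(((257 - 1*455) + 545)*(-356))/I(2048, -2700) = (((257 - 1*455) + 545)*(-356))/(((6 + 2048 - 3*(-2700))/((-2700)*(1 + 2048)))) = (((257 - 455) + 545)*(-356))/((-1/2700*(6 + 2048 + 8100)/2049)) = ((-198 + 545)*(-356))/((-1/2700*1/2049*10154)) = (347*(-356))/(-5077/2766150) = -123532*(-2766150/5077) = 341708041800/5077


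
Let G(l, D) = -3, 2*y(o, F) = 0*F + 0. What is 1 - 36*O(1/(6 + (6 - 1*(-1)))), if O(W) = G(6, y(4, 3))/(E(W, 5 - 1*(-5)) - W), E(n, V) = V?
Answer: 511/43 ≈ 11.884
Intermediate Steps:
y(o, F) = 0 (y(o, F) = (0*F + 0)/2 = (0 + 0)/2 = (½)*0 = 0)
O(W) = -3/(10 - W) (O(W) = -3/((5 - 1*(-5)) - W) = -3/((5 + 5) - W) = -3/(10 - W))
1 - 36*O(1/(6 + (6 - 1*(-1)))) = 1 - 108/(-10 + 1/(6 + (6 - 1*(-1)))) = 1 - 108/(-10 + 1/(6 + (6 + 1))) = 1 - 108/(-10 + 1/(6 + 7)) = 1 - 108/(-10 + 1/13) = 1 - 108/(-129/13) = 1 - 108*(-13)/129 = 1 - 36*(-13/43) = 1 + 468/43 = 511/43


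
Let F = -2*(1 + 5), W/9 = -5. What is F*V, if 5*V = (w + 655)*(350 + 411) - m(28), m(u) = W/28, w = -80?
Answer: -7351287/7 ≈ -1.0502e+6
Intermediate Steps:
W = -45 (W = 9*(-5) = -45)
F = -12 (F = -2*6 = -12)
m(u) = -45/28
V = 2450429/28 (V = ((-80 + 655)*(350 + 411) - 1*(-45/28))/5 = (575*761 + 45/28)/5 = (437575 + 45/28)/5 = (⅕)*(12252145/28) = 2450429/28 ≈ 87515.)
F*V = -12*2450429/28 = -7351287/7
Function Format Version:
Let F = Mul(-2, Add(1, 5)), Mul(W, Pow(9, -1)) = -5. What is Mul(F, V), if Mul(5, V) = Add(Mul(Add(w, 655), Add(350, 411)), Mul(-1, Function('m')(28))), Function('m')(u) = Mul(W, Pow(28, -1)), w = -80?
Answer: Rational(-7351287, 7) ≈ -1.0502e+6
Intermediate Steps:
W = -45 (W = Mul(9, -5) = -45)
F = -12 (F = Mul(-2, 6) = -12)
Function('m')(u) = Rational(-45, 28) (Function('m')(u) = Mul(-45, Pow(28, -1)) = Mul(-45, Rational(1, 28)) = Rational(-45, 28))
V = Rational(2450429, 28) (V = Mul(Rational(1, 5), Add(Mul(Add(-80, 655), Add(350, 411)), Mul(-1, Rational(-45, 28)))) = Mul(Rational(1, 5), Add(Mul(575, 761), Rational(45, 28))) = Mul(Rational(1, 5), Add(437575, Rational(45, 28))) = Mul(Rational(1, 5), Rational(12252145, 28)) = Rational(2450429, 28) ≈ 87515.)
Mul(F, V) = Mul(-12, Rational(2450429, 28)) = Rational(-7351287, 7)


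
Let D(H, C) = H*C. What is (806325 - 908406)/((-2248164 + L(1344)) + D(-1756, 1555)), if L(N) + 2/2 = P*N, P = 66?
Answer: 102081/4890041 ≈ 0.020875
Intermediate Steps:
L(N) = -1 + 66*N
D(H, C) = C*H
(806325 - 908406)/((-2248164 + L(1344)) + D(-1756, 1555)) = (806325 - 908406)/((-2248164 + (-1 + 66*1344)) + 1555*(-1756)) = -102081/((-2248164 + (-1 + 88704)) - 2730580) = -102081/((-2248164 + 88703) - 2730580) = -102081/(-2159461 - 2730580) = -102081/(-4890041) = -102081*(-1/4890041) = 102081/4890041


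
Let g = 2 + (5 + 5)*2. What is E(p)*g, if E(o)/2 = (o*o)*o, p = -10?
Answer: -44000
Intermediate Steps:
E(o) = 2*o**3 (E(o) = 2*((o*o)*o) = 2*(o**2*o) = 2*o**3)
g = 22 (g = 2 + 10*2 = 2 + 20 = 22)
E(p)*g = (2*(-10)**3)*22 = (2*(-1000))*22 = -2000*22 = -44000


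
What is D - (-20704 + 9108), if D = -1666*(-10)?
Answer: 28256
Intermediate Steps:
D = 16660
D - (-20704 + 9108) = 16660 - (-20704 + 9108) = 16660 - 1*(-11596) = 16660 + 11596 = 28256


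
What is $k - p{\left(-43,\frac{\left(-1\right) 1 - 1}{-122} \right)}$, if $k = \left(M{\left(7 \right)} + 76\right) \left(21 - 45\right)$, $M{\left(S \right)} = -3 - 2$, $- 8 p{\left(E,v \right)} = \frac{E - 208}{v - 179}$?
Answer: $- \frac{148818865}{87344} \approx -1703.8$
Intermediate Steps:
$p{\left(E,v \right)} = - \frac{-208 + E}{8 \left(-179 + v\right)}$ ($p{\left(E,v \right)} = - \frac{\left(E - 208\right) \frac{1}{v - 179}}{8} = - \frac{\left(-208 + E\right) \frac{1}{-179 + v}}{8} = - \frac{\frac{1}{-179 + v} \left(-208 + E\right)}{8} = - \frac{-208 + E}{8 \left(-179 + v\right)}$)
$M{\left(S \right)} = -5$ ($M{\left(S \right)} = -3 - 2 = -5$)
$k = -1704$ ($k = \left(-5 + 76\right) \left(21 - 45\right) = 71 \left(-24\right) = -1704$)
$k - p{\left(-43,\frac{\left(-1\right) 1 - 1}{-122} \right)} = -1704 - \frac{208 - -43}{8 \left(-179 + \frac{\left(-1\right) 1 - 1}{-122}\right)} = -1704 - \frac{208 + 43}{8 \left(-179 + \left(-1 - 1\right) \left(- \frac{1}{122}\right)\right)} = -1704 - \frac{1}{8} \frac{1}{-179 - - \frac{1}{61}} \cdot 251 = -1704 - \frac{1}{8} \frac{1}{-179 + \frac{1}{61}} \cdot 251 = -1704 - \frac{1}{8} \frac{1}{- \frac{10918}{61}} \cdot 251 = -1704 - \frac{1}{8} \left(- \frac{61}{10918}\right) 251 = -1704 - - \frac{15311}{87344} = -1704 + \frac{15311}{87344} = - \frac{148818865}{87344}$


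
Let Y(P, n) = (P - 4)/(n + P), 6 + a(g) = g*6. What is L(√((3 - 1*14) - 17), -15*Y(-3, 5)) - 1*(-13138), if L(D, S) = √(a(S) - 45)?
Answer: 13138 + 2*√66 ≈ 13154.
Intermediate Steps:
a(g) = -6 + 6*g (a(g) = -6 + g*6 = -6 + 6*g)
Y(P, n) = (-4 + P)/(P + n)
L(D, S) = √(-51 + 6*S) (L(D, S) = √((-6 + 6*S) - 45) = √(-51 + 6*S))
L(√((3 - 1*14) - 17), -15*Y(-3, 5)) - 1*(-13138) = √(-51 + 6*(-15*(-4 - 3)/(-3 + 5))) - 1*(-13138) = √(-51 + 6*(-15*(-7)/2)) + 13138 = √(-51 + 6*(-15*(-7/2))) + 13138 = √(-51 + 6*(105/2)) + 13138 = √(-51 + 315) + 13138 = √264 + 13138 = 2*√66 + 13138 = 13138 + 2*√66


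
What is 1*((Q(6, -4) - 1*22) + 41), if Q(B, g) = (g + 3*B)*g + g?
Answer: -41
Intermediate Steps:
Q(B, g) = g + g*(g + 3*B) (Q(B, g) = g*(g + 3*B) + g = g + g*(g + 3*B))
1*((Q(6, -4) - 1*22) + 41) = 1*((-4*(1 - 4 + 3*6) - 1*22) + 41) = 1*((-4*(1 - 4 + 18) - 22) + 41) = 1*((-4*15 - 22) + 41) = 1*((-60 - 22) + 41) = 1*(-82 + 41) = 1*(-41) = -41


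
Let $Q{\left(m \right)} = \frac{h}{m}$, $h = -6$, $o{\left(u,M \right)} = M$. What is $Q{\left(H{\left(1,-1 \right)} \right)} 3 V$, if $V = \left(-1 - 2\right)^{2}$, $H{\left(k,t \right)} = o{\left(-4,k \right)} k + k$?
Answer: $-81$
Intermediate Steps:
$H{\left(k,t \right)} = k + k^{2}$ ($H{\left(k,t \right)} = k k + k = k^{2} + k = k + k^{2}$)
$V = 9$ ($V = \left(-3\right)^{2} = 9$)
$Q{\left(m \right)} = - \frac{6}{m}$
$Q{\left(H{\left(1,-1 \right)} \right)} 3 V = - \frac{6}{1 \left(1 + 1\right)} 3 \cdot 9 = - \frac{6}{1 \cdot 2} \cdot 3 \cdot 9 = - \frac{6}{2} \cdot 3 \cdot 9 = \left(-6\right) \frac{1}{2} \cdot 3 \cdot 9 = \left(-3\right) 3 \cdot 9 = \left(-9\right) 9 = -81$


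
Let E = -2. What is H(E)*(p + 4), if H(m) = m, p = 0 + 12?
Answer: -32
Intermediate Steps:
p = 12
H(E)*(p + 4) = -2*(12 + 4) = -2*16 = -32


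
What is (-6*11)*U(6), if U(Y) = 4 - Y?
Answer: 132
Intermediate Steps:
(-6*11)*U(6) = (-6*11)*(4 - 1*6) = -66*(4 - 6) = -66*(-2) = 132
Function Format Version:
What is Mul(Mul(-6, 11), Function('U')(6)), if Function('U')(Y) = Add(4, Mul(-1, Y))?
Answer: 132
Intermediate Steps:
Mul(Mul(-6, 11), Function('U')(6)) = Mul(Mul(-6, 11), Add(4, Mul(-1, 6))) = Mul(-66, Add(4, -6)) = Mul(-66, -2) = 132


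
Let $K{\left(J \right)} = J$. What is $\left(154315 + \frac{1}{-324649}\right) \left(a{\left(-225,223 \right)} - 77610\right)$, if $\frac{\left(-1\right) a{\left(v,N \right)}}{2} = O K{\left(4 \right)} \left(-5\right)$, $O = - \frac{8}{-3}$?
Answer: $- \frac{3882778302669780}{324649} \approx -1.196 \cdot 10^{10}$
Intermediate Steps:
$O = \frac{8}{3}$ ($O = \left(-8\right) \left(- \frac{1}{3}\right) = \frac{8}{3} \approx 2.6667$)
$a{\left(v,N \right)} = \frac{320}{3}$ ($a{\left(v,N \right)} = - 2 \cdot \frac{8}{3} \cdot 4 \left(-5\right) = - 2 \cdot \frac{32}{3} \left(-5\right) = \left(-2\right) \left(- \frac{160}{3}\right) = \frac{320}{3}$)
$\left(154315 + \frac{1}{-324649}\right) \left(a{\left(-225,223 \right)} - 77610\right) = \left(154315 + \frac{1}{-324649}\right) \left(\frac{320}{3} - 77610\right) = \left(154315 - \frac{1}{324649}\right) \left(- \frac{232510}{3}\right) = \frac{50098210434}{324649} \left(- \frac{232510}{3}\right) = - \frac{3882778302669780}{324649}$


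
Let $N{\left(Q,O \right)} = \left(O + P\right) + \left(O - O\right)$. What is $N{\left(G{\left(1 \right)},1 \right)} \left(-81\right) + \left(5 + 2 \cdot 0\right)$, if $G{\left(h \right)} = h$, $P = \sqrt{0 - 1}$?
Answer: $-76 - 81 i \approx -76.0 - 81.0 i$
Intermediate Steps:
$P = i$ ($P = \sqrt{-1} = i \approx 1.0 i$)
$N{\left(Q,O \right)} = i + O$ ($N{\left(Q,O \right)} = \left(O + i\right) + \left(O - O\right) = \left(i + O\right) + 0 = i + O$)
$N{\left(G{\left(1 \right)},1 \right)} \left(-81\right) + \left(5 + 2 \cdot 0\right) = \left(i + 1\right) \left(-81\right) + \left(5 + 2 \cdot 0\right) = \left(1 + i\right) \left(-81\right) + \left(5 + 0\right) = \left(-81 - 81 i\right) + 5 = -76 - 81 i$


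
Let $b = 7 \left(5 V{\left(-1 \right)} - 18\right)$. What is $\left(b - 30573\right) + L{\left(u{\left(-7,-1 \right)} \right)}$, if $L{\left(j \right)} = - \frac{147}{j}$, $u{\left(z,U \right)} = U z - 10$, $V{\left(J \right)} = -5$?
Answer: $-30825$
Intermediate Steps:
$u{\left(z,U \right)} = -10 + U z$
$b = -301$ ($b = 7 \left(5 \left(-5\right) - 18\right) = 7 \left(-25 - 18\right) = 7 \left(-43\right) = -301$)
$\left(b - 30573\right) + L{\left(u{\left(-7,-1 \right)} \right)} = \left(-301 - 30573\right) - \frac{147}{-10 - -7} = -30874 - \frac{147}{-10 + 7} = -30874 - \frac{147}{-3} = -30874 - -49 = -30874 + 49 = -30825$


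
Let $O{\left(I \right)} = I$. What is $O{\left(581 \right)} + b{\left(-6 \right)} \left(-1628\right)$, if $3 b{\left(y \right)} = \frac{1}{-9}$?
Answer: $\frac{17315}{27} \approx 641.3$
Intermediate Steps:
$b{\left(y \right)} = - \frac{1}{27}$ ($b{\left(y \right)} = \frac{1}{3 \left(-9\right)} = \frac{1}{3} \left(- \frac{1}{9}\right) = - \frac{1}{27}$)
$O{\left(581 \right)} + b{\left(-6 \right)} \left(-1628\right) = 581 - - \frac{1628}{27} = 581 + \frac{1628}{27} = \frac{17315}{27}$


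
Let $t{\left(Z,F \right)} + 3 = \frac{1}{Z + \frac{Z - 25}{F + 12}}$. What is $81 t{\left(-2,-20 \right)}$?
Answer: $- \frac{2025}{11} \approx -184.09$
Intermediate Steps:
$t{\left(Z,F \right)} = -3 + \frac{1}{Z + \frac{-25 + Z}{12 + F}}$ ($t{\left(Z,F \right)} = -3 + \frac{1}{Z + \frac{Z - 25}{F + 12}} = -3 + \frac{1}{Z + \frac{-25 + Z}{12 + F}}$)
$81 t{\left(-2,-20 \right)} = 81 \frac{87 - 20 - -78 - \left(-60\right) \left(-2\right)}{-25 + 13 \left(-2\right) - -40} = 81 \frac{87 - 20 + 78 - 120}{-25 - 26 + 40} = 81 \frac{1}{-11} \cdot 25 = 81 \left(\left(- \frac{1}{11}\right) 25\right) = 81 \left(- \frac{25}{11}\right) = - \frac{2025}{11}$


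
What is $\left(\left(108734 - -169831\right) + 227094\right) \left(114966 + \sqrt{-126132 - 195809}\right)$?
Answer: $58133592594 + 505659 i \sqrt{321941} \approx 5.8134 \cdot 10^{10} + 2.8691 \cdot 10^{8} i$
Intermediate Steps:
$\left(\left(108734 - -169831\right) + 227094\right) \left(114966 + \sqrt{-126132 - 195809}\right) = \left(\left(108734 + 169831\right) + 227094\right) \left(114966 + \sqrt{-321941}\right) = \left(278565 + 227094\right) \left(114966 + i \sqrt{321941}\right) = 505659 \left(114966 + i \sqrt{321941}\right) = 58133592594 + 505659 i \sqrt{321941}$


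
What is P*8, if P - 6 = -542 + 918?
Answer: 3056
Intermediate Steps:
P = 382 (P = 6 + (-542 + 918) = 6 + 376 = 382)
P*8 = 382*8 = 3056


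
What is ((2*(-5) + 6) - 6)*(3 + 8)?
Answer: -110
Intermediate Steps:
((2*(-5) + 6) - 6)*(3 + 8) = ((-10 + 6) - 6)*11 = (-4 - 6)*11 = -10*11 = -110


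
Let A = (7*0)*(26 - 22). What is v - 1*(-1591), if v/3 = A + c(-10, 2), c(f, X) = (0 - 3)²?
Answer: 1618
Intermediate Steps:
A = 0 (A = 0*4 = 0)
c(f, X) = 9 (c(f, X) = (-3)² = 9)
v = 27 (v = 3*(0 + 9) = 3*9 = 27)
v - 1*(-1591) = 27 - 1*(-1591) = 27 + 1591 = 1618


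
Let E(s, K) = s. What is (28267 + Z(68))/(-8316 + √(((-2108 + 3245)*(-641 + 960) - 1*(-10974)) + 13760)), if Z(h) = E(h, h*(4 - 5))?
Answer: -235633860/68768419 - 28335*√387437/68768419 ≈ -3.6830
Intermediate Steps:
Z(h) = h
(28267 + Z(68))/(-8316 + √(((-2108 + 3245)*(-641 + 960) - 1*(-10974)) + 13760)) = (28267 + 68)/(-8316 + √(((-2108 + 3245)*(-641 + 960) - 1*(-10974)) + 13760)) = 28335/(-8316 + √((1137*319 + 10974) + 13760)) = 28335/(-8316 + √((362703 + 10974) + 13760)) = 28335/(-8316 + √(373677 + 13760)) = 28335/(-8316 + √387437)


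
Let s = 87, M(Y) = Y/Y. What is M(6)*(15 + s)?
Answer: 102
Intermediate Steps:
M(Y) = 1
M(6)*(15 + s) = 1*(15 + 87) = 1*102 = 102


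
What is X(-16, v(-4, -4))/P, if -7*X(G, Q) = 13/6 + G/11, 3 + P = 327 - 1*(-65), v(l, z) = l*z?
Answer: -47/179718 ≈ -0.00026152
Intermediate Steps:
P = 389 (P = -3 + (327 - 1*(-65)) = -3 + (327 + 65) = -3 + 392 = 389)
X(G, Q) = -13/42 - G/77 (X(G, Q) = -(13/6 + G/11)/7 = -13/42 - G/77)
X(-16, v(-4, -4))/P = (-13/42 - 1/77*(-16))/389 = (-13/42 + 16/77)*(1/389) = -47/462*1/389 = -47/179718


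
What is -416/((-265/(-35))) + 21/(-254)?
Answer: -740761/13462 ≈ -55.026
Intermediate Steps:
-416/((-265/(-35))) + 21/(-254) = -416/((-265*(-1/35))) + 21*(-1/254) = -416/53/7 - 21/254 = -416*7/53 - 21/254 = -2912/53 - 21/254 = -740761/13462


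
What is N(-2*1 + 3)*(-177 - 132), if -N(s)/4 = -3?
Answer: -3708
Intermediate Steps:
N(s) = 12 (N(s) = -4*(-3) = 12)
N(-2*1 + 3)*(-177 - 132) = 12*(-177 - 132) = 12*(-309) = -3708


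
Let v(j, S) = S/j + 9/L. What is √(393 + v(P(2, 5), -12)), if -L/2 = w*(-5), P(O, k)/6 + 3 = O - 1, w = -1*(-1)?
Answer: √39490/10 ≈ 19.872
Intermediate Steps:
w = 1
P(O, k) = -24 + 6*O (P(O, k) = -18 + 6*(O - 1) = -18 + 6*(-1 + O) = -18 + (-6 + 6*O) = -24 + 6*O)
L = 10 (L = -2*(-5) = 10)
v(j, S) = 9/10 + S/j (v(j, S) = S/j + 9/10 = 9/10 + S/j)
√(393 + v(P(2, 5), -12)) = √(393 + (9/10 - 12/(-24 + 6*2))) = √(393 + (9/10 - 12/(-24 + 12))) = √(393 + (9/10 - 12/(-12))) = √(393 + (9/10 - 12*(-1/12))) = √(393 + (9/10 + 1)) = √(393 + 19/10) = √(3949/10) = √39490/10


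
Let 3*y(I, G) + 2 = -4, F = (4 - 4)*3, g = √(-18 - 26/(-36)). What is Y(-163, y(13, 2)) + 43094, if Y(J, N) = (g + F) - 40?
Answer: 43054 + I*√622/6 ≈ 43054.0 + 4.1567*I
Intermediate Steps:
g = I*√622/6 (g = √(-18 - 26*(-1/36)) = √(-18 + 13/18) = √(-311/18) = I*√622/6 ≈ 4.1567*I)
F = 0 (F = 0*3 = 0)
y(I, G) = -2 (y(I, G) = -⅔ + (⅓)*(-4) = -⅔ - 4/3 = -2)
Y(J, N) = -40 + I*√622/6 (Y(J, N) = (I*√622/6 + 0) - 40 = I*√622/6 - 40 = -40 + I*√622/6)
Y(-163, y(13, 2)) + 43094 = (-40 + I*√622/6) + 43094 = 43054 + I*√622/6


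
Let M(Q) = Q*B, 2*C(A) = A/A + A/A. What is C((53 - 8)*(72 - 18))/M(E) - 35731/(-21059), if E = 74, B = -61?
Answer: 161268675/95060326 ≈ 1.6965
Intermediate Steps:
C(A) = 1 (C(A) = (A/A + A/A)/2 = (1 + 1)/2 = (½)*2 = 1)
M(Q) = -61*Q (M(Q) = Q*(-61) = -61*Q)
C((53 - 8)*(72 - 18))/M(E) - 35731/(-21059) = 1/(-61*74) - 35731/(-21059) = 1/(-4514) - 35731*(-1/21059) = 1*(-1/4514) + 35731/21059 = -1/4514 + 35731/21059 = 161268675/95060326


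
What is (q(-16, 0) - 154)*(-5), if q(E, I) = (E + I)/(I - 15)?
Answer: 2294/3 ≈ 764.67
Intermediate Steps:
q(E, I) = (E + I)/(-15 + I)
(q(-16, 0) - 154)*(-5) = ((-16 + 0)/(-15 + 0) - 154)*(-5) = (-16/(-15) - 154)*(-5) = (-1/15*(-16) - 154)*(-5) = (16/15 - 154)*(-5) = -2294/15*(-5) = 2294/3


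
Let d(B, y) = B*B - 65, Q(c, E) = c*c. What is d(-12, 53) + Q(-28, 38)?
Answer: 863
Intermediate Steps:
Q(c, E) = c**2
d(B, y) = -65 + B**2 (d(B, y) = B**2 - 65 = -65 + B**2)
d(-12, 53) + Q(-28, 38) = (-65 + (-12)**2) + (-28)**2 = (-65 + 144) + 784 = 79 + 784 = 863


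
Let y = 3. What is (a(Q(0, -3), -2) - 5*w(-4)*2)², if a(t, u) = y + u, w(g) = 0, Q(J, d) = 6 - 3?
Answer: 1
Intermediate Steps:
Q(J, d) = 3
a(t, u) = 3 + u
(a(Q(0, -3), -2) - 5*w(-4)*2)² = ((3 - 2) - 5*0*2)² = (1 + 0*2)² = (1 + 0)² = 1² = 1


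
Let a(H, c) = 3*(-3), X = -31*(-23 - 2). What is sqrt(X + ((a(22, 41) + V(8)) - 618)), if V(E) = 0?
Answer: 2*sqrt(37) ≈ 12.166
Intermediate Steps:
X = 775 (X = -31*(-25) = 775)
a(H, c) = -9
sqrt(X + ((a(22, 41) + V(8)) - 618)) = sqrt(775 + ((-9 + 0) - 618)) = sqrt(775 + (-9 - 618)) = sqrt(775 - 627) = sqrt(148) = 2*sqrt(37)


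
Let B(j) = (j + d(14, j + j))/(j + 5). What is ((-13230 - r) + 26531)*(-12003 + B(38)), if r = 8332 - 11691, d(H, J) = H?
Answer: -8597842820/43 ≈ -1.9995e+8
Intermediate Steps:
B(j) = (14 + j)/(5 + j) (B(j) = (j + 14)/(j + 5) = (14 + j)/(5 + j))
r = -3359
((-13230 - r) + 26531)*(-12003 + B(38)) = ((-13230 - 1*(-3359)) + 26531)*(-12003 + (14 + 38)/(5 + 38)) = ((-13230 + 3359) + 26531)*(-12003 + 52/43) = (-9871 + 26531)*(-12003 + (1/43)*52) = 16660*(-12003 + 52/43) = 16660*(-516077/43) = -8597842820/43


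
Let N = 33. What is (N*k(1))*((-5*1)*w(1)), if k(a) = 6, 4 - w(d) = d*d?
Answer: -2970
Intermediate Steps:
w(d) = 4 - d² (w(d) = 4 - d*d = 4 - d²)
(N*k(1))*((-5*1)*w(1)) = (33*6)*((-5*1)*(4 - 1*1²)) = 198*(-5*(4 - 1*1)) = 198*(-5*(4 - 1)) = 198*(-5*3) = 198*(-15) = -2970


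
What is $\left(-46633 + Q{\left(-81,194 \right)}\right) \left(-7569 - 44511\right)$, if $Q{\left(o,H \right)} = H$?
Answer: $2418543120$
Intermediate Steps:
$\left(-46633 + Q{\left(-81,194 \right)}\right) \left(-7569 - 44511\right) = \left(-46633 + 194\right) \left(-7569 - 44511\right) = \left(-46439\right) \left(-52080\right) = 2418543120$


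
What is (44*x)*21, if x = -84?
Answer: -77616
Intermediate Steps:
(44*x)*21 = (44*(-84))*21 = -3696*21 = -77616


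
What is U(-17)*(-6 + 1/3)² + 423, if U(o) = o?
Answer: -1106/9 ≈ -122.89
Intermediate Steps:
U(-17)*(-6 + 1/3)² + 423 = -17*(-6 + 1/3)² + 423 = -17*(-6 + ⅓)² + 423 = -17*(-17/3)² + 423 = -17*289/9 + 423 = -4913/9 + 423 = -1106/9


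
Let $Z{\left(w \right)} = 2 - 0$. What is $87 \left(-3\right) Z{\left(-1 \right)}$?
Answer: $-522$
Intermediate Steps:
$Z{\left(w \right)} = 2$ ($Z{\left(w \right)} = 2 + 0 = 2$)
$87 \left(-3\right) Z{\left(-1 \right)} = 87 \left(-3\right) 2 = \left(-261\right) 2 = -522$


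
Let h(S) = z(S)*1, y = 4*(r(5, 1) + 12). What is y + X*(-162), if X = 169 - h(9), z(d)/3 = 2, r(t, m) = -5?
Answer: -26378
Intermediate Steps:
z(d) = 6 (z(d) = 3*2 = 6)
y = 28 (y = 4*(-5 + 12) = 4*7 = 28)
h(S) = 6 (h(S) = 6*1 = 6)
X = 163 (X = 169 - 1*6 = 169 - 6 = 163)
y + X*(-162) = 28 + 163*(-162) = 28 - 26406 = -26378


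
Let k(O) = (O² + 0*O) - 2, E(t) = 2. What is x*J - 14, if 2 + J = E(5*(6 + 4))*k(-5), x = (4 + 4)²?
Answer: 2802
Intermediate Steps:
k(O) = -2 + O² (k(O) = (O² + 0) - 2 = O² - 2 = -2 + O²)
x = 64 (x = 8² = 64)
J = 44 (J = -2 + 2*(-2 + (-5)²) = -2 + 2*(-2 + 25) = -2 + 2*23 = -2 + 46 = 44)
x*J - 14 = 64*44 - 14 = 2816 - 14 = 2802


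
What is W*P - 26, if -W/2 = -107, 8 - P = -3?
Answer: 2328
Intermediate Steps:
P = 11 (P = 8 - 1*(-3) = 8 + 3 = 11)
W = 214 (W = -2*(-107) = 214)
W*P - 26 = 214*11 - 26 = 2354 - 26 = 2328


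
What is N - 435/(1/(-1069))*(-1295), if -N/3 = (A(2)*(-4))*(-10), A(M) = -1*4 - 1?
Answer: -602193825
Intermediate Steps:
A(M) = -5 (A(M) = -4 - 1 = -5)
N = 600 (N = -3*(-5*(-4))*(-10) = -60*(-10) = -3*(-200) = 600)
N - 435/(1/(-1069))*(-1295) = 600 - 435/(1/(-1069))*(-1295) = 600 - 435/(-1/1069)*(-1295) = 600 - 435*(-1069)*(-1295) = 600 + 465015*(-1295) = 600 - 602194425 = -602193825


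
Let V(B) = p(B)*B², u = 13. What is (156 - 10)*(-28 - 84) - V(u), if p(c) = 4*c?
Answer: -25140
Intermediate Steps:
V(B) = 4*B³ (V(B) = (4*B)*B² = 4*B³)
(156 - 10)*(-28 - 84) - V(u) = (156 - 10)*(-28 - 84) - 4*13³ = 146*(-112) - 4*2197 = -16352 - 1*8788 = -16352 - 8788 = -25140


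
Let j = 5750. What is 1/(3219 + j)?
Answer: 1/8969 ≈ 0.00011150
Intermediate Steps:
1/(3219 + j) = 1/(3219 + 5750) = 1/8969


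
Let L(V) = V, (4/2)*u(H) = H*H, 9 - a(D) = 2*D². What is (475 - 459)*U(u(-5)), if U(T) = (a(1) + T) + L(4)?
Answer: 376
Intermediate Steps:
a(D) = 9 - 2*D²
u(H) = H²/2 (u(H) = (H*H)/2 = H²/2)
U(T) = 11 + T (U(T) = ((9 - 2*1²) + T) + 4 = ((9 - 2*1) + T) + 4 = ((9 - 2) + T) + 4 = (7 + T) + 4 = 11 + T)
(475 - 459)*U(u(-5)) = (475 - 459)*(11 + (½)*(-5)²) = 16*(11 + (½)*25) = 16*(11 + 25/2) = 16*(47/2) = 376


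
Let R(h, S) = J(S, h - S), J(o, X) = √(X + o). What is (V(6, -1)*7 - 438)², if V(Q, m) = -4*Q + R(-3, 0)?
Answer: 367089 - 8484*I*√3 ≈ 3.6709e+5 - 14695.0*I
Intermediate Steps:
R(h, S) = √h (R(h, S) = √((h - S) + S) = √h)
V(Q, m) = -4*Q + I*√3 (V(Q, m) = -4*Q + √(-3) = -4*Q + I*√3)
(V(6, -1)*7 - 438)² = ((-4*6 + I*√3)*7 - 438)² = ((-24 + I*√3)*7 - 438)² = ((-168 + 7*I*√3) - 438)² = (-606 + 7*I*√3)²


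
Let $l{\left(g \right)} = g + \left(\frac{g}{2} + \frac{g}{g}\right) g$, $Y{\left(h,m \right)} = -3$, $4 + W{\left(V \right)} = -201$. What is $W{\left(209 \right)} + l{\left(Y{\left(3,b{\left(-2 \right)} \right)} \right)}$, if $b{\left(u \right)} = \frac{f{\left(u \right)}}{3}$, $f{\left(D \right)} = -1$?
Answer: $- \frac{413}{2} \approx -206.5$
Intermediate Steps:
$b{\left(u \right)} = - \frac{1}{3}$
$W{\left(V \right)} = -205$ ($W{\left(V \right)} = -4 - 201 = -205$)
$l{\left(g \right)} = g + g \left(1 + \frac{g}{2}\right)$ ($l{\left(g \right)} = g + \left(g \frac{1}{2} + 1\right) g = g + \left(\frac{g}{2} + 1\right) g = g + \left(1 + \frac{g}{2}\right) g = g + g \left(1 + \frac{g}{2}\right)$)
$W{\left(209 \right)} + l{\left(Y{\left(3,b{\left(-2 \right)} \right)} \right)} = -205 + \frac{1}{2} \left(-3\right) \left(4 - 3\right) = -205 + \frac{1}{2} \left(-3\right) 1 = -205 - \frac{3}{2} = - \frac{413}{2}$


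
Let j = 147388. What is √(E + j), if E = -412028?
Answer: 8*I*√4135 ≈ 514.43*I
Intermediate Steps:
√(E + j) = √(-412028 + 147388) = √(-264640) = 8*I*√4135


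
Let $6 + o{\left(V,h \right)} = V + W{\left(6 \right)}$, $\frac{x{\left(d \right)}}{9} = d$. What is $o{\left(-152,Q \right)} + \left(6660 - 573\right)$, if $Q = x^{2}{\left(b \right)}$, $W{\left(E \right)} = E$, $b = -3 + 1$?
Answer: $5935$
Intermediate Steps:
$b = -2$
$x{\left(d \right)} = 9 d$
$Q = 324$ ($Q = \left(9 \left(-2\right)\right)^{2} = \left(-18\right)^{2} = 324$)
$o{\left(V,h \right)} = V$ ($o{\left(V,h \right)} = -6 + \left(V + 6\right) = -6 + \left(6 + V\right) = V$)
$o{\left(-152,Q \right)} + \left(6660 - 573\right) = -152 + \left(6660 - 573\right) = -152 + 6087 = 5935$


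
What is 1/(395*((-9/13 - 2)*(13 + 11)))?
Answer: -13/331800 ≈ -3.9180e-5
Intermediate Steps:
1/(395*((-9/13 - 2)*(13 + 11))) = 1/(395*((-9*1/13 - 2)*24)) = 1/(395*((-9/13 - 2)*24)) = 1/(395*(-35/13*24)) = 1/(395*(-840/13)) = 1/(-331800/13) = -13/331800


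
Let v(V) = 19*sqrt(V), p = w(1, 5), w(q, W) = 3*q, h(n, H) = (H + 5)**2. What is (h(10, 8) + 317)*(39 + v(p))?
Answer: 18954 + 9234*sqrt(3) ≈ 34948.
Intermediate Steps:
h(n, H) = (5 + H)**2
p = 3 (p = 3*1 = 3)
(h(10, 8) + 317)*(39 + v(p)) = ((5 + 8)**2 + 317)*(39 + 19*sqrt(3)) = (13**2 + 317)*(39 + 19*sqrt(3)) = (169 + 317)*(39 + 19*sqrt(3)) = 486*(39 + 19*sqrt(3)) = 18954 + 9234*sqrt(3)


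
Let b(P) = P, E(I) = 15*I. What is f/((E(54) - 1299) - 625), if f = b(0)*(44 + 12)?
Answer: 0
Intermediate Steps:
f = 0 (f = 0*(44 + 12) = 0*56 = 0)
f/((E(54) - 1299) - 625) = 0/((15*54 - 1299) - 625) = 0/((810 - 1299) - 625) = 0/(-489 - 625) = 0/(-1114) = 0*(-1/1114) = 0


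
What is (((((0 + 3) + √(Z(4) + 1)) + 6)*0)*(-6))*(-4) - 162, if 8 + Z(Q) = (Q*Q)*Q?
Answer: -162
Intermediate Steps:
Z(Q) = -8 + Q³ (Z(Q) = -8 + (Q*Q)*Q = -8 + Q²*Q = -8 + Q³)
(((((0 + 3) + √(Z(4) + 1)) + 6)*0)*(-6))*(-4) - 162 = (((((0 + 3) + √((-8 + 4³) + 1)) + 6)*0)*(-6))*(-4) - 162 = ((((3 + √((-8 + 64) + 1)) + 6)*0)*(-6))*(-4) - 162 = ((((3 + √(56 + 1)) + 6)*0)*(-6))*(-4) - 162 = ((((3 + √57) + 6)*0)*(-6))*(-4) - 162 = (((9 + √57)*0)*(-6))*(-4) - 162 = (0*(-6))*(-4) - 162 = 0*(-4) - 162 = 0 - 162 = -162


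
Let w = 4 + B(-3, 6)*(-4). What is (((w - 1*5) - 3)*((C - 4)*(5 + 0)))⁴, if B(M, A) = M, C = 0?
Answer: 655360000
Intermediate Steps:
w = 16 (w = 4 - 3*(-4) = 4 + 12 = 16)
(((w - 1*5) - 3)*((C - 4)*(5 + 0)))⁴ = (((16 - 1*5) - 3)*((0 - 4)*(5 + 0)))⁴ = (((16 - 5) - 3)*(-4*5))⁴ = ((11 - 3)*(-20))⁴ = (8*(-20))⁴ = (-160)⁴ = 655360000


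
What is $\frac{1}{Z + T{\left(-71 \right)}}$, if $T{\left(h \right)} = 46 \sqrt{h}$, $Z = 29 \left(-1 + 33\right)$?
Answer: $\frac{232}{252855} - \frac{23 i \sqrt{71}}{505710} \approx 0.00091752 - 0.00038323 i$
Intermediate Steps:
$Z = 928$ ($Z = 29 \cdot 32 = 928$)
$\frac{1}{Z + T{\left(-71 \right)}} = \frac{1}{928 + 46 \sqrt{-71}} = \frac{1}{928 + 46 i \sqrt{71}}$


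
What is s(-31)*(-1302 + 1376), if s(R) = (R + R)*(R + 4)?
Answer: 123876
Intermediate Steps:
s(R) = 2*R*(4 + R) (s(R) = (2*R)*(4 + R) = 2*R*(4 + R))
s(-31)*(-1302 + 1376) = (2*(-31)*(4 - 31))*(-1302 + 1376) = (2*(-31)*(-27))*74 = 1674*74 = 123876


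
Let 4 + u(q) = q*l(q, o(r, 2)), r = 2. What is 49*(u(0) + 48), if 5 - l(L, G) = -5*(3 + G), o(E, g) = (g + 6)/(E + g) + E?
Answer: 2156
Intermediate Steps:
o(E, g) = E + (6 + g)/(E + g) (o(E, g) = (6 + g)/(E + g) + E = E + (6 + g)/(E + g))
l(L, G) = 20 + 5*G (l(L, G) = 5 - (-5)*(3 + G) = 5 - (-15 - 5*G) = 5 + (15 + 5*G) = 20 + 5*G)
u(q) = -4 + 40*q (u(q) = -4 + q*(20 + 5*((6 + 2 + 2**2 + 2*2)/(2 + 2))) = -4 + q*(20 + 5*((6 + 2 + 4 + 4)/4)) = -4 + q*(20 + 5*((1/4)*16)) = -4 + q*(20 + 5*4) = -4 + q*(20 + 20) = -4 + q*40 = -4 + 40*q)
49*(u(0) + 48) = 49*((-4 + 40*0) + 48) = 49*((-4 + 0) + 48) = 49*(-4 + 48) = 49*44 = 2156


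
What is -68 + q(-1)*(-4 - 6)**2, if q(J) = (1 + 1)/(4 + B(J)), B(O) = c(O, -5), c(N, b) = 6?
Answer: -48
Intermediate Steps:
B(O) = 6
q(J) = 1/5 (q(J) = (1 + 1)/(4 + 6) = 2/10 = 2*(1/10) = 1/5)
-68 + q(-1)*(-4 - 6)**2 = -68 + (-4 - 6)**2/5 = -68 + (1/5)*(-10)**2 = -68 + (1/5)*100 = -68 + 20 = -48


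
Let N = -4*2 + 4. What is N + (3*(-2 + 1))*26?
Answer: -82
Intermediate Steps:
N = -4 (N = -8 + 4 = -4)
N + (3*(-2 + 1))*26 = -4 + (3*(-2 + 1))*26 = -4 + (3*(-1))*26 = -4 - 3*26 = -4 - 78 = -82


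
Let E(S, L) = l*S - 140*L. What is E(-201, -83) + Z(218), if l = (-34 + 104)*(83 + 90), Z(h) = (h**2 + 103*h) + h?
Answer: -2352294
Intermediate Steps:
Z(h) = h**2 + 104*h
l = 12110 (l = 70*173 = 12110)
E(S, L) = -140*L + 12110*S (E(S, L) = 12110*S - 140*L = -140*L + 12110*S)
E(-201, -83) + Z(218) = (-140*(-83) + 12110*(-201)) + 218*(104 + 218) = (11620 - 2434110) + 218*322 = -2422490 + 70196 = -2352294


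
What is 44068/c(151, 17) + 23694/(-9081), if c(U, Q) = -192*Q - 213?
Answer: -17872798/1169431 ≈ -15.283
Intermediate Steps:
c(U, Q) = -213 - 192*Q
44068/c(151, 17) + 23694/(-9081) = 44068/(-213 - 192*17) + 23694/(-9081) = 44068/(-213 - 3264) + 23694*(-1/9081) = 44068/(-3477) - 7898/3027 = 44068*(-1/3477) - 7898/3027 = -44068/3477 - 7898/3027 = -17872798/1169431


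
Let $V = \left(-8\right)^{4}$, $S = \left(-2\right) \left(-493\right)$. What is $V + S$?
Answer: $5082$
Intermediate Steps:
$S = 986$
$V = 4096$
$V + S = 4096 + 986 = 5082$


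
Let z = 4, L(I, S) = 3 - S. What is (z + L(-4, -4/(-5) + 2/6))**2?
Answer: 7744/225 ≈ 34.418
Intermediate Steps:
(z + L(-4, -4/(-5) + 2/6))**2 = (4 + (3 - (-4/(-5) + 2/6)))**2 = (4 + (3 - (-4*(-1/5) + 2*(1/6))))**2 = (4 + (3 - (4/5 + 1/3)))**2 = (4 + (3 - 1*17/15))**2 = (4 + (3 - 17/15))**2 = (4 + 28/15)**2 = (88/15)**2 = 7744/225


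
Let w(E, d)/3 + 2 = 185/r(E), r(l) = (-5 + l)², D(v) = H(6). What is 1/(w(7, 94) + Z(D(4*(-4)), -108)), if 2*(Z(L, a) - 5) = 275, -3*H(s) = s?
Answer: 4/1101 ≈ 0.0036331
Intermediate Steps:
H(s) = -s/3
D(v) = -2 (D(v) = -⅓*6 = -2)
Z(L, a) = 285/2 (Z(L, a) = 5 + (½)*275 = 5 + 275/2 = 285/2)
w(E, d) = -6 + 555/(-5 + E)² (w(E, d) = -6 + 3*(185/((-5 + E)²)) = -6 + 3*(185/(-5 + E)²) = -6 + 555/(-5 + E)²)
1/(w(7, 94) + Z(D(4*(-4)), -108)) = 1/((-6 + 555/(-5 + 7)²) + 285/2) = 1/((-6 + 555/2²) + 285/2) = 1/((-6 + 555*(¼)) + 285/2) = 1/((-6 + 555/4) + 285/2) = 1/(531/4 + 285/2) = 1/(1101/4) = 4/1101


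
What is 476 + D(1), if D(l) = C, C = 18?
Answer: 494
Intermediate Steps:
D(l) = 18
476 + D(1) = 476 + 18 = 494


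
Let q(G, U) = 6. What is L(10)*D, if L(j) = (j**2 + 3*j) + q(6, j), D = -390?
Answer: -53040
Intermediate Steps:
L(j) = 6 + j**2 + 3*j (L(j) = (j**2 + 3*j) + 6 = 6 + j**2 + 3*j)
L(10)*D = (6 + 10**2 + 3*10)*(-390) = (6 + 100 + 30)*(-390) = 136*(-390) = -53040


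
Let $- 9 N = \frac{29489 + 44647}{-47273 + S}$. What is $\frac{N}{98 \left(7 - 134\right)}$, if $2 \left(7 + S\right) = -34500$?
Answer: $- \frac{6178}{602355285} \approx -1.0256 \cdot 10^{-5}$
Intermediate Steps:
$S = -17257$ ($S = -7 + \frac{1}{2} \left(-34500\right) = -7 - 17250 = -17257$)
$N = \frac{12356}{96795}$ ($N = - \frac{\left(29489 + 44647\right) \frac{1}{-47273 - 17257}}{9} = - \frac{74136 \frac{1}{-64530}}{9} = - \frac{74136 \left(- \frac{1}{64530}\right)}{9} = \left(- \frac{1}{9}\right) \left(- \frac{12356}{10755}\right) = \frac{12356}{96795} \approx 0.12765$)
$\frac{N}{98 \left(7 - 134\right)} = \frac{12356}{96795 \cdot 98 \left(7 - 134\right)} = \frac{12356}{96795 \cdot 98 \left(-127\right)} = \frac{12356}{96795 \left(-12446\right)} = \frac{12356}{96795} \left(- \frac{1}{12446}\right) = - \frac{6178}{602355285}$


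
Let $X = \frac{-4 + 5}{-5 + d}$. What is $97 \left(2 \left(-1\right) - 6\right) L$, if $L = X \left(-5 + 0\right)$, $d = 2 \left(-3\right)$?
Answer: $- \frac{3880}{11} \approx -352.73$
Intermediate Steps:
$d = -6$
$X = - \frac{1}{11}$ ($X = \frac{-4 + 5}{-5 - 6} = 1 \frac{1}{-11} = 1 \left(- \frac{1}{11}\right) = - \frac{1}{11} \approx -0.090909$)
$L = \frac{5}{11}$ ($L = - \frac{-5 + 0}{11} = \left(- \frac{1}{11}\right) \left(-5\right) = \frac{5}{11} \approx 0.45455$)
$97 \left(2 \left(-1\right) - 6\right) L = 97 \left(2 \left(-1\right) - 6\right) \frac{5}{11} = 97 \left(-2 - 6\right) \frac{5}{11} = 97 \left(-8\right) \frac{5}{11} = \left(-776\right) \frac{5}{11} = - \frac{3880}{11}$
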